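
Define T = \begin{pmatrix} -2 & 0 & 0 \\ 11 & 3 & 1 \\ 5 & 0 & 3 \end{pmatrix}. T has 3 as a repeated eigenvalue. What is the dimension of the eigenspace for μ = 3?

T − 3I = [[-5, 0, 0], [11, 0, 1], [5, 0, 0]].
This matrix has rank 2, so its null space has dimension 3 − 2 = 1.

1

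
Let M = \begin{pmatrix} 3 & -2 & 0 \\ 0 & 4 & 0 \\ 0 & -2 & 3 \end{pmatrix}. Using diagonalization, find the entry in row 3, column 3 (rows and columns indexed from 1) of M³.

Characteristic polynomial: t^3 - 10t^2 + 33t - 36 = (t - 4)(t - 3)^2, so the eigenvalues are 3, 3, 4.
t=3: eigenvector (1, 0, 1).
t=4: eigenvector (-2, 1, -2).
t=3: eigenvector (1, 0, 2).
P = [[1, -2, 1], [0, 1, 0], [1, -2, 2]], D = diag(3, 4, 3), P⁻¹ = [[2, 2, -1], [0, 1, 0], [-1, 0, 1]].
M³ = P·diag(27, 64, 27)·P⁻¹ = [[27, -74, 0], [0, 64, 0], [0, -74, 27]].
The requested entry is 27.

27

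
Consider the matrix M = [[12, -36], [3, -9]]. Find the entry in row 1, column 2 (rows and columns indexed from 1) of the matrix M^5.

-2916

Characteristic polynomial: t^2 - 3t = t(t - 3), so the eigenvalues are 0, 3.
t=3: eigenvector (4, 1).
t=0: eigenvector (-3, -1).
P = [[4, -3], [1, -1]], D = diag(3, 0), P⁻¹ = [[1, -3], [1, -4]].
M⁵ = P·diag(243, 0)·P⁻¹ = [[972, -2916], [243, -729]].
The requested entry is -2916.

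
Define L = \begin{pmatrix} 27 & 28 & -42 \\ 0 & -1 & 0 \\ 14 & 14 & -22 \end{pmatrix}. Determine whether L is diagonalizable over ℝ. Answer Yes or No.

Characteristic polynomial: p(λ) = λ^3 - 4λ^2 - 11λ - 6 = (λ - 6)(λ + 1)^2.
λ = -1 has algebraic multiplicity 2; rank(L + 1I) = 1, so geometric multiplicity = 2.
Every eigenvalue has geometric = algebraic multiplicity, so L is diagonalizable.

Yes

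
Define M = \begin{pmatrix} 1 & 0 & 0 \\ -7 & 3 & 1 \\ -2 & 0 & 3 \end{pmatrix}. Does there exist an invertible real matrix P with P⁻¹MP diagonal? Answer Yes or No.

No

Characteristic polynomial: p(s) = s^3 - 7s^2 + 15s - 9 = (s - 3)^2(s - 1).
s = 3 has algebraic multiplicity 2; rank(M − 3I) = 2, so geometric multiplicity = 1.
Geometric multiplicity < algebraic multiplicity, so M is not diagonalizable.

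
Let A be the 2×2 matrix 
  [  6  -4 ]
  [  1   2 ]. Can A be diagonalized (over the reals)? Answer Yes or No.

Characteristic polynomial: p(λ) = λ^2 - 8λ + 16 = (λ - 4)^2.
λ = 4 has algebraic multiplicity 2; rank(A − 4I) = 1, so geometric multiplicity = 1.
Geometric multiplicity < algebraic multiplicity, so A is not diagonalizable.

No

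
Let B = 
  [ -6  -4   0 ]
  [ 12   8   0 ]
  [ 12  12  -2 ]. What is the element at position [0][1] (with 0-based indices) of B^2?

-8

Characteristic polynomial: μ^3 - 4μ = μ(μ - 2)(μ + 2), so the eigenvalues are -2, 0, 2.
μ=-2: eigenvector (0, 0, 1).
μ=0: eigenvector (2, -3, -6).
μ=2: eigenvector (1, -2, -3).
P = [[0, 2, 1], [0, -3, -2], [1, -6, -3]], D = diag(-2, 0, 2), P⁻¹ = [[3, 0, 1], [2, 1, 0], [-3, -2, 0]].
B² = P·diag(4, 0, 4)·P⁻¹ = [[-12, -8, 0], [24, 16, 0], [48, 24, 4]].
The requested entry is -8.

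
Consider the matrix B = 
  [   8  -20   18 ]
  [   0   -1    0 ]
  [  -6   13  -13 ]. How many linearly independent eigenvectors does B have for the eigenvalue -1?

B + 1I = [[9, -20, 18], [0, 0, 0], [-6, 13, -12]].
This matrix has rank 2, so its null space has dimension 3 − 2 = 1.

1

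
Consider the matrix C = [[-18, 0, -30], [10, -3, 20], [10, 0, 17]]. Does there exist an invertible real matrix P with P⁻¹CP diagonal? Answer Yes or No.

Characteristic polynomial: p(r) = r^3 + 4r^2 - 3r - 18 = (r - 2)(r + 3)^2.
r = -3 has algebraic multiplicity 2; rank(C + 3I) = 1, so geometric multiplicity = 2.
Every eigenvalue has geometric = algebraic multiplicity, so C is diagonalizable.

Yes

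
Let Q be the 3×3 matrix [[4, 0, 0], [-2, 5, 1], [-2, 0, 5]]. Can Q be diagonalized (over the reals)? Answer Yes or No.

No

Characteristic polynomial: p(μ) = μ^3 - 14μ^2 + 65μ - 100 = (μ - 5)^2(μ - 4).
μ = 5 has algebraic multiplicity 2; rank(Q − 5I) = 2, so geometric multiplicity = 1.
Geometric multiplicity < algebraic multiplicity, so Q is not diagonalizable.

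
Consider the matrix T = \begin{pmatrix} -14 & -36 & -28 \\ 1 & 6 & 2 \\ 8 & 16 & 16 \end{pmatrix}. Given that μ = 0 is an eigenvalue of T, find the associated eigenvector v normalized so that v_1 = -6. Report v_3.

3

T = [[-14, -36, -28], [1, 6, 2], [8, 16, 16]].
Solving (T)v = 0 gives the eigenspace spanned by (-6, 0, 3).
With v_1 = -6, v = (-6, 0, 3), so v_3 = 3.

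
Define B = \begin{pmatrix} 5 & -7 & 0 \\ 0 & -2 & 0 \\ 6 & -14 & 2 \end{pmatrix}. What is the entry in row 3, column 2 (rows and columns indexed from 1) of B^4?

-1218

Characteristic polynomial: s^3 - 5s^2 - 4s + 20 = (s - 5)(s - 2)(s + 2), so the eigenvalues are -2, 2, 5.
s=-2: eigenvector (1, 1, 2).
s=5: eigenvector (1, 0, 2).
s=2: eigenvector (0, 0, 1).
P = [[1, 1, 0], [1, 0, 0], [2, 2, 1]], D = diag(-2, 5, 2), P⁻¹ = [[0, 1, 0], [1, -1, 0], [-2, 0, 1]].
B⁴ = P·diag(16, 625, 16)·P⁻¹ = [[625, -609, 0], [0, 16, 0], [1218, -1218, 16]].
The requested entry is -1218.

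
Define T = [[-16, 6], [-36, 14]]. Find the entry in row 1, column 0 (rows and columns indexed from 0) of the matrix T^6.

24192

Characteristic polynomial: r^2 + 2r - 8 = (r - 2)(r + 4), so the eigenvalues are -4, 2.
r=-4: eigenvector (1, 2).
r=2: eigenvector (1, 3).
P = [[1, 1], [2, 3]], D = diag(-4, 2), P⁻¹ = [[3, -1], [-2, 1]].
T⁶ = P·diag(4096, 64)·P⁻¹ = [[12160, -4032], [24192, -8000]].
The requested entry is 24192.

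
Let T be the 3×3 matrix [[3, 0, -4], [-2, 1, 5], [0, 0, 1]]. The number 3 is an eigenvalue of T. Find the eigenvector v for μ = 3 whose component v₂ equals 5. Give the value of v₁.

T − 3I = [[0, 0, -4], [-2, -2, 5], [0, 0, -2]].
Solving (T − 3I)v = 0 gives the eigenspace spanned by (-5, 5, 0).
With v₂ = 5, v = (-5, 5, 0), so v₁ = -5.

-5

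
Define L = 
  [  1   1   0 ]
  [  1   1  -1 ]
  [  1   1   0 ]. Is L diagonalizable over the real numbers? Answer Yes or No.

No

Characteristic polynomial: p(μ) = μ^3 - 2μ^2 + μ = μ(μ - 1)^2.
μ = 1 has algebraic multiplicity 2; rank(L − 1I) = 2, so geometric multiplicity = 1.
Geometric multiplicity < algebraic multiplicity, so L is not diagonalizable.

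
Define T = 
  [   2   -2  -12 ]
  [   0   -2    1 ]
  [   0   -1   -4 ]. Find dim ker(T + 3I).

1

T + 3I = [[5, -2, -12], [0, 1, 1], [0, -1, -1]].
This matrix has rank 2, so its null space has dimension 3 − 2 = 1.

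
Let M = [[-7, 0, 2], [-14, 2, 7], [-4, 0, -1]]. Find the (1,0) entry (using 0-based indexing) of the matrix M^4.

Characteristic polynomial: t^3 + 6t^2 - t - 30 = (t - 2)(t + 3)(t + 5), so the eigenvalues are -5, -3, 2.
t=-5: eigenvector (1, 1, 1).
t=2: eigenvector (0, -1, 0).
t=-3: eigenvector (1, 0, 2).
P = [[1, 0, 1], [1, -1, 0], [1, 0, 2]], D = diag(-5, 2, -3), P⁻¹ = [[2, 0, -1], [2, -1, -1], [-1, 0, 1]].
M⁴ = P·diag(625, 16, 81)·P⁻¹ = [[1169, 0, -544], [1218, 16, -609], [1088, 0, -463]].
The requested entry is 1218.

1218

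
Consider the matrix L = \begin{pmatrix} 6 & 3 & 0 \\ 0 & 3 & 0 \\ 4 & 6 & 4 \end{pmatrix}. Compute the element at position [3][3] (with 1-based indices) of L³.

Characteristic polynomial: r^3 - 13r^2 + 54r - 72 = (r - 6)(r - 4)(r - 3), so the eigenvalues are 3, 4, 6.
r=4: eigenvector (0, 0, 1).
r=3: eigenvector (-1, 1, -2).
r=6: eigenvector (1, 0, 2).
P = [[0, -1, 1], [0, 1, 0], [1, -2, 2]], D = diag(4, 3, 6), P⁻¹ = [[-2, 0, 1], [0, 1, 0], [1, 1, 0]].
L³ = P·diag(64, 27, 216)·P⁻¹ = [[216, 189, 0], [0, 27, 0], [304, 378, 64]].
The requested entry is 64.

64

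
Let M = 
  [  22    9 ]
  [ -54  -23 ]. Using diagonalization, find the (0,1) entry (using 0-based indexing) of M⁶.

-11529

Characteristic polynomial: r^2 + r - 20 = (r - 4)(r + 5), so the eigenvalues are -5, 4.
r=4: eigenvector (1, -2).
r=-5: eigenvector (-1, 3).
P = [[1, -1], [-2, 3]], D = diag(4, -5), P⁻¹ = [[3, 1], [2, 1]].
M⁶ = P·diag(4096, 15625)·P⁻¹ = [[-18962, -11529], [69174, 38683]].
The requested entry is -11529.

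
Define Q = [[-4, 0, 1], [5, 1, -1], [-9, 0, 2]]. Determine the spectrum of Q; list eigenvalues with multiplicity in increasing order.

Characteristic polynomial: p(μ) = μ^3 + μ^2 - μ - 1 = (μ - 1)(μ + 1)^2.
Roots (with multiplicity): -1, -1, 1.

-1, -1, 1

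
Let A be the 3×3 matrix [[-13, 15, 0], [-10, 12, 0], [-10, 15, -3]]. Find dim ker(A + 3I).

2

A + 3I = [[-10, 15, 0], [-10, 15, 0], [-10, 15, 0]].
This matrix has rank 1, so its null space has dimension 3 − 1 = 2.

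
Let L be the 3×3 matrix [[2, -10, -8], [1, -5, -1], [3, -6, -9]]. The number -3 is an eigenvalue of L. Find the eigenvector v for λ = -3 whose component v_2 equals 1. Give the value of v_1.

2

L + 3I = [[5, -10, -8], [1, -2, -1], [3, -6, -6]].
Solving (L + 3I)v = 0 gives the eigenspace spanned by (2, 1, 0).
With v_2 = 1, v = (2, 1, 0), so v_1 = 2.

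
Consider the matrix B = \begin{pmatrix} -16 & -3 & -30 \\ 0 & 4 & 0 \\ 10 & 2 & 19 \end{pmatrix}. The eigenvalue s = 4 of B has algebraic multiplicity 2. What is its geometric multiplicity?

1

B − 4I = [[-20, -3, -30], [0, 0, 0], [10, 2, 15]].
This matrix has rank 2, so its null space has dimension 3 − 2 = 1.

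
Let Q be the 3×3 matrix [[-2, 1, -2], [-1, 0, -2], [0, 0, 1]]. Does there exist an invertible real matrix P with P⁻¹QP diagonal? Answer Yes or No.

Characteristic polynomial: p(r) = r^3 + r^2 - r - 1 = (r - 1)(r + 1)^2.
r = -1 has algebraic multiplicity 2; rank(Q + 1I) = 2, so geometric multiplicity = 1.
Geometric multiplicity < algebraic multiplicity, so Q is not diagonalizable.

No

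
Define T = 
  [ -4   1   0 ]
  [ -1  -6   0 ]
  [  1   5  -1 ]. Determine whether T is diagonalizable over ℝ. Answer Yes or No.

No

Characteristic polynomial: p(μ) = μ^3 + 11μ^2 + 35μ + 25 = (μ + 1)(μ + 5)^2.
μ = -5 has algebraic multiplicity 2; rank(T + 5I) = 2, so geometric multiplicity = 1.
Geometric multiplicity < algebraic multiplicity, so T is not diagonalizable.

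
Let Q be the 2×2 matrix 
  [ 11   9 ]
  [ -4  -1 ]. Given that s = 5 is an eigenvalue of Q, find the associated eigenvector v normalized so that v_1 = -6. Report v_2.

4

Q − 5I = [[6, 9], [-4, -6]].
Solving (Q − 5I)v = 0 gives the eigenspace spanned by (-6, 4).
With v_1 = -6, v = (-6, 4), so v_2 = 4.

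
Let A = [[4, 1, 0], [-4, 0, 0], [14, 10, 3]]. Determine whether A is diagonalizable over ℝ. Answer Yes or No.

No

Characteristic polynomial: p(s) = s^3 - 7s^2 + 16s - 12 = (s - 3)(s - 2)^2.
s = 2 has algebraic multiplicity 2; rank(A − 2I) = 2, so geometric multiplicity = 1.
Geometric multiplicity < algebraic multiplicity, so A is not diagonalizable.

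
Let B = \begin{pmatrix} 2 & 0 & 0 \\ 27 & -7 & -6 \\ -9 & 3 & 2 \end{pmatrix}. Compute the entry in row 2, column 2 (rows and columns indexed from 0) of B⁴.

-254

Characteristic polynomial: λ^3 + 3λ^2 - 6λ - 8 = (λ - 2)(λ + 1)(λ + 4), so the eigenvalues are -4, -1, 2.
λ=-4: eigenvector (0, -2, 1).
λ=-1: eigenvector (0, -1, 1).
λ=2: eigenvector (1, 3, 0).
P = [[0, 0, 1], [-2, -1, 3], [1, 1, 0]], D = diag(-4, -1, 2), P⁻¹ = [[3, -1, -1], [-3, 1, 2], [1, 0, 0]].
B⁴ = P·diag(256, 1, 16)·P⁻¹ = [[16, 0, 0], [-1485, 511, 510], [765, -255, -254]].
The requested entry is -254.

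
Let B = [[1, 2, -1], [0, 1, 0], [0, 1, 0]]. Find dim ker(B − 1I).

B − 1I = [[0, 2, -1], [0, 0, 0], [0, 1, -1]].
This matrix has rank 2, so its null space has dimension 3 − 2 = 1.

1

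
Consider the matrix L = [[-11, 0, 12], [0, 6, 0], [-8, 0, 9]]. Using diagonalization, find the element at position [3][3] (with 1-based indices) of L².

-15

Characteristic polynomial: t^3 - 4t^2 - 15t + 18 = (t - 6)(t - 1)(t + 3), so the eigenvalues are -3, 1, 6.
t=1: eigenvector (1, 0, 1).
t=-3: eigenvector (-3, 0, -2).
t=6: eigenvector (0, 1, 0).
P = [[1, -3, 0], [0, 0, 1], [1, -2, 0]], D = diag(1, -3, 6), P⁻¹ = [[-2, 0, 3], [-1, 0, 1], [0, 1, 0]].
L² = P·diag(1, 9, 36)·P⁻¹ = [[25, 0, -24], [0, 36, 0], [16, 0, -15]].
The requested entry is -15.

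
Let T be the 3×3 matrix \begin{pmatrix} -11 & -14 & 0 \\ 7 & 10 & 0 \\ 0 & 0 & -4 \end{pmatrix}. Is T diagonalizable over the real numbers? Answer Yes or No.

Yes

Characteristic polynomial: p(r) = r^3 + 5r^2 - 8r - 48 = (r - 3)(r + 4)^2.
r = -4 has algebraic multiplicity 2; rank(T + 4I) = 1, so geometric multiplicity = 2.
Every eigenvalue has geometric = algebraic multiplicity, so T is diagonalizable.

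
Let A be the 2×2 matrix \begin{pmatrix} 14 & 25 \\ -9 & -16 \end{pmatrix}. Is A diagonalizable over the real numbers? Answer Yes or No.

Characteristic polynomial: p(t) = t^2 + 2t + 1 = (t + 1)^2.
t = -1 has algebraic multiplicity 2; rank(A + 1I) = 1, so geometric multiplicity = 1.
Geometric multiplicity < algebraic multiplicity, so A is not diagonalizable.

No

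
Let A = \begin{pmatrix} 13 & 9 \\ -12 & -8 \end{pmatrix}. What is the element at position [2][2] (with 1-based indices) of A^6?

Characteristic polynomial: t^2 - 5t + 4 = (t - 4)(t - 1), so the eigenvalues are 1, 4.
t=1: eigenvector (-3, 4).
t=4: eigenvector (1, -1).
P = [[-3, 1], [4, -1]], D = diag(1, 4), P⁻¹ = [[1, 1], [4, 3]].
A⁶ = P·diag(1, 4096)·P⁻¹ = [[16381, 12285], [-16380, -12284]].
The requested entry is -12284.

-12284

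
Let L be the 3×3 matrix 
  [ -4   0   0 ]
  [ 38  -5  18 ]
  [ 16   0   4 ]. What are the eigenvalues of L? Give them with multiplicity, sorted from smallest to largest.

-5, -4, 4

Characteristic polynomial: p(t) = t^3 + 5t^2 - 16t - 80 = (t - 4)(t + 4)(t + 5).
Roots (with multiplicity): -5, -4, 4.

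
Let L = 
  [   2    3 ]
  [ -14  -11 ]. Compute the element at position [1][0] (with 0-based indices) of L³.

Characteristic polynomial: s^2 + 9s + 20 = (s + 4)(s + 5), so the eigenvalues are -5, -4.
s=-4: eigenvector (1, -2).
s=-5: eigenvector (-3, 7).
P = [[1, -3], [-2, 7]], D = diag(-4, -5), P⁻¹ = [[7, 3], [2, 1]].
L³ = P·diag(-64, -125)·P⁻¹ = [[302, 183], [-854, -491]].
The requested entry is -854.

-854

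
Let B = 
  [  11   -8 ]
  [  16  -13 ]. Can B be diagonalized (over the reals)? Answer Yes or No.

Characteristic polynomial: p(λ) = λ^2 + 2λ - 15 = (λ - 3)(λ + 5).
All 2 eigenvalues are distinct, so B is diagonalizable.

Yes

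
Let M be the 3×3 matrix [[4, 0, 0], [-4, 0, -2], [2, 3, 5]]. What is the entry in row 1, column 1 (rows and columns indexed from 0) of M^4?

Characteristic polynomial: λ^3 - 9λ^2 + 26λ - 24 = (λ - 4)(λ - 3)(λ - 2), so the eigenvalues are 2, 3, 4.
λ=2: eigenvector (0, 1, -1).
λ=4: eigenvector (1, 0, -2).
λ=3: eigenvector (0, -2, 3).
P = [[0, 1, 0], [1, 0, -2], [-1, -2, 3]], D = diag(2, 4, 3), P⁻¹ = [[4, 3, 2], [1, 0, 0], [2, 1, 1]].
M⁴ = P·diag(16, 256, 81)·P⁻¹ = [[256, 0, 0], [-260, -114, -130], [-90, 195, 211]].
The requested entry is -114.

-114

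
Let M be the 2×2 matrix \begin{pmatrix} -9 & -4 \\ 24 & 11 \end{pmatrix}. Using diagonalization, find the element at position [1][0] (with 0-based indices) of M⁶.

4368

Characteristic polynomial: t^2 - 2t - 3 = (t - 3)(t + 1), so the eigenvalues are -1, 3.
t=3: eigenvector (1, -3).
t=-1: eigenvector (1, -2).
P = [[1, 1], [-3, -2]], D = diag(3, -1), P⁻¹ = [[-2, -1], [3, 1]].
M⁶ = P·diag(729, 1)·P⁻¹ = [[-1455, -728], [4368, 2185]].
The requested entry is 4368.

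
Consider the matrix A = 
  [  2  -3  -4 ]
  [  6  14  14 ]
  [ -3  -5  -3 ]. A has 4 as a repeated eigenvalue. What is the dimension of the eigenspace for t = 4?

A − 4I = [[-2, -3, -4], [6, 10, 14], [-3, -5, -7]].
This matrix has rank 2, so its null space has dimension 3 − 2 = 1.

1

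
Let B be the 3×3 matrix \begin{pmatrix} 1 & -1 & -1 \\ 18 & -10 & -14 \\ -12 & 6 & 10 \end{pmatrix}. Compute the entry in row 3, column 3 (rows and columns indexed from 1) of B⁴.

Characteristic polynomial: t^3 - t^2 - 10t - 8 = (t - 4)(t + 1)(t + 2), so the eigenvalues are -2, -1, 4.
t=-1: eigenvector (1, 2, 0).
t=-2: eigenvector (1, 4, -1).
t=4: eigenvector (0, -1, 1).
P = [[1, 1, 0], [2, 4, -1], [0, -1, 1]], D = diag(-1, -2, 4), P⁻¹ = [[3, -1, -1], [-2, 1, 1], [-2, 1, 2]].
B⁴ = P·diag(1, 16, 256)·P⁻¹ = [[-29, 15, 15], [390, -194, -450], [-480, 240, 496]].
The requested entry is 496.

496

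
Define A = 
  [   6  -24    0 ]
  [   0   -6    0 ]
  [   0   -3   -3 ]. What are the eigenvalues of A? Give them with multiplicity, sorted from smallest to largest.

Characteristic polynomial: p(s) = s^3 + 3s^2 - 36s - 108 = (s - 6)(s + 3)(s + 6).
Roots (with multiplicity): -6, -3, 6.

-6, -3, 6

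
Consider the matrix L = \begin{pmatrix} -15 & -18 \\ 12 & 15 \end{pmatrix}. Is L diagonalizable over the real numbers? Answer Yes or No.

Yes

Characteristic polynomial: p(s) = s^2 - 9 = (s - 3)(s + 3).
All 2 eigenvalues are distinct, so L is diagonalizable.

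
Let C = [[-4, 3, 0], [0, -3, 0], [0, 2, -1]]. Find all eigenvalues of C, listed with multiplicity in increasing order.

Characteristic polynomial: p(t) = t^3 + 8t^2 + 19t + 12 = (t + 1)(t + 3)(t + 4).
Roots (with multiplicity): -4, -3, -1.

-4, -3, -1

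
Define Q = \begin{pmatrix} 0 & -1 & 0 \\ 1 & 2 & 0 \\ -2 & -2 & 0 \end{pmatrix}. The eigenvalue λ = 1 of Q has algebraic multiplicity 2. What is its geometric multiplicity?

1

Q − 1I = [[-1, -1, 0], [1, 1, 0], [-2, -2, -1]].
This matrix has rank 2, so its null space has dimension 3 − 2 = 1.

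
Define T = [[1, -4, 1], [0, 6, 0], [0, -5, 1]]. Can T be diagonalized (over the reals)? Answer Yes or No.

No

Characteristic polynomial: p(λ) = λ^3 - 8λ^2 + 13λ - 6 = (λ - 6)(λ - 1)^2.
λ = 1 has algebraic multiplicity 2; rank(T − 1I) = 2, so geometric multiplicity = 1.
Geometric multiplicity < algebraic multiplicity, so T is not diagonalizable.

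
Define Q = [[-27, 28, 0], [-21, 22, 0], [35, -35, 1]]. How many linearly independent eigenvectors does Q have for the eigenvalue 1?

2

Q − 1I = [[-28, 28, 0], [-21, 21, 0], [35, -35, 0]].
This matrix has rank 1, so its null space has dimension 3 − 1 = 2.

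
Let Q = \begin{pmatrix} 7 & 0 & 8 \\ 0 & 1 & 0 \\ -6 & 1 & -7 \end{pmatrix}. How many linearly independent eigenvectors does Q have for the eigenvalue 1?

Q − 1I = [[6, 0, 8], [0, 0, 0], [-6, 1, -8]].
This matrix has rank 2, so its null space has dimension 3 − 2 = 1.

1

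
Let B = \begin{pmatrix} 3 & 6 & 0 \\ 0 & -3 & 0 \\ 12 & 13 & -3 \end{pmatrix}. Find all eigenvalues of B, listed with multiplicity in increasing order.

Characteristic polynomial: p(λ) = λ^3 + 3λ^2 - 9λ - 27 = (λ - 3)(λ + 3)^2.
Roots (with multiplicity): -3, -3, 3.

-3, -3, 3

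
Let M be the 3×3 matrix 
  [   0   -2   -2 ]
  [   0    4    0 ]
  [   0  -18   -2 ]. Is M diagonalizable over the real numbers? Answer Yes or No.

Yes

Characteristic polynomial: p(r) = r^3 - 2r^2 - 8r = r(r - 4)(r + 2).
All 3 eigenvalues are distinct, so M is diagonalizable.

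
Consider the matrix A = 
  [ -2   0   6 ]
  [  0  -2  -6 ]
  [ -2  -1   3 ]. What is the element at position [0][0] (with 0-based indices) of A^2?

Characteristic polynomial: r^3 + r^2 - 2r = r(r - 1)(r + 2), so the eigenvalues are -2, 0, 1.
r=1: eigenvector (2, -2, 1).
r=-2: eigenvector (-1, 2, 0).
r=0: eigenvector (3, -3, 1).
P = [[2, -1, 3], [-2, 2, -3], [1, 0, 1]], D = diag(1, -2, 0), P⁻¹ = [[-2, -1, 3], [1, 1, 0], [2, 1, -2]].
A² = P·diag(1, 4, 0)·P⁻¹ = [[-8, -6, 6], [12, 10, -6], [-2, -1, 3]].
The requested entry is -8.

-8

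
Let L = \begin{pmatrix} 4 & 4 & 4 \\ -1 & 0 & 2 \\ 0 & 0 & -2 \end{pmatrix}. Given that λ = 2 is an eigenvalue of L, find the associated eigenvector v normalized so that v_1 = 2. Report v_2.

L − 2I = [[2, 4, 4], [-1, -2, 2], [0, 0, -4]].
Solving (L − 2I)v = 0 gives the eigenspace spanned by (2, -1, 0).
With v_1 = 2, v = (2, -1, 0), so v_2 = -1.

-1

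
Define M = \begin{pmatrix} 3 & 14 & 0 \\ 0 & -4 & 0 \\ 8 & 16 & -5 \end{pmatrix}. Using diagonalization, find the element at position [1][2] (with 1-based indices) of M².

-14

Characteristic polynomial: λ^3 + 6λ^2 - 7λ - 60 = (λ - 3)(λ + 4)(λ + 5), so the eigenvalues are -5, -4, 3.
λ=3: eigenvector (1, 0, 1).
λ=-4: eigenvector (-2, 1, 0).
λ=-5: eigenvector (0, 0, 1).
P = [[1, -2, 0], [0, 1, 0], [1, 0, 1]], D = diag(3, -4, -5), P⁻¹ = [[1, 2, 0], [0, 1, 0], [-1, -2, 1]].
M² = P·diag(9, 16, 25)·P⁻¹ = [[9, -14, 0], [0, 16, 0], [-16, -32, 25]].
The requested entry is -14.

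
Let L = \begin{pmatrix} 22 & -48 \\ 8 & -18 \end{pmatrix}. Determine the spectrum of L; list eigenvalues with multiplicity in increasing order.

-2, 6

Characteristic polynomial: p(r) = r^2 - 4r - 12 = (r - 6)(r + 2).
Roots (with multiplicity): -2, 6.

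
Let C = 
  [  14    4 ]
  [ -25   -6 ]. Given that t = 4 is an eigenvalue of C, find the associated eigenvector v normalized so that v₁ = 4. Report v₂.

-10

C − 4I = [[10, 4], [-25, -10]].
Solving (C − 4I)v = 0 gives the eigenspace spanned by (4, -10).
With v₁ = 4, v = (4, -10), so v₂ = -10.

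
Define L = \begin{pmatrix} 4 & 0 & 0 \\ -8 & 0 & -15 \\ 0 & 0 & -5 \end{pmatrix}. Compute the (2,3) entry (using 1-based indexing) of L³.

-375

Characteristic polynomial: s^3 + s^2 - 20s = s(s - 4)(s + 5), so the eigenvalues are -5, 0, 4.
s=4: eigenvector (1, -2, 0).
s=0: eigenvector (0, 1, 0).
s=-5: eigenvector (0, 3, 1).
P = [[1, 0, 0], [-2, 1, 3], [0, 0, 1]], D = diag(4, 0, -5), P⁻¹ = [[1, 0, 0], [2, 1, -3], [0, 0, 1]].
L³ = P·diag(64, 0, -125)·P⁻¹ = [[64, 0, 0], [-128, 0, -375], [0, 0, -125]].
The requested entry is -375.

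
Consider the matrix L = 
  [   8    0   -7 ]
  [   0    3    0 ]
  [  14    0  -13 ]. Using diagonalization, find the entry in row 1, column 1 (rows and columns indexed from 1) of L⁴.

-1294

Characteristic polynomial: t^3 + 2t^2 - 21t + 18 = (t - 3)(t - 1)(t + 6), so the eigenvalues are -6, 1, 3.
t=1: eigenvector (1, 0, 1).
t=3: eigenvector (0, 1, 0).
t=-6: eigenvector (1, 0, 2).
P = [[1, 0, 1], [0, 1, 0], [1, 0, 2]], D = diag(1, 3, -6), P⁻¹ = [[2, 0, -1], [0, 1, 0], [-1, 0, 1]].
L⁴ = P·diag(1, 81, 1296)·P⁻¹ = [[-1294, 0, 1295], [0, 81, 0], [-2590, 0, 2591]].
The requested entry is -1294.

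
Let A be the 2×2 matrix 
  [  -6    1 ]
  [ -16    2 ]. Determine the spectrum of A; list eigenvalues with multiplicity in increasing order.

Characteristic polynomial: p(μ) = μ^2 + 4μ + 4 = (μ + 2)^2.
Roots (with multiplicity): -2, -2.

-2, -2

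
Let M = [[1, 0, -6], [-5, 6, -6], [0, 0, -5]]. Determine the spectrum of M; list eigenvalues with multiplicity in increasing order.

Characteristic polynomial: p(r) = r^3 - 2r^2 - 29r + 30 = (r - 6)(r - 1)(r + 5).
Roots (with multiplicity): -5, 1, 6.

-5, 1, 6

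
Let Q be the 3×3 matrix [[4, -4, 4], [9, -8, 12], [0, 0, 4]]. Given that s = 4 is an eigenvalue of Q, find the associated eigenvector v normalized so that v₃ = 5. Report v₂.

5

Q − 4I = [[0, -4, 4], [9, -12, 12], [0, 0, 0]].
Solving (Q − 4I)v = 0 gives the eigenspace spanned by (0, 5, 5).
With v₃ = 5, v = (0, 5, 5), so v₂ = 5.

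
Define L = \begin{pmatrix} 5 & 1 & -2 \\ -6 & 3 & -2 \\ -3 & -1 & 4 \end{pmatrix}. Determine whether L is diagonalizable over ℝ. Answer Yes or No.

Characteristic polynomial: p(μ) = μ^3 - 12μ^2 + 45μ - 50 = (μ - 5)^2(μ - 2).
μ = 5 has algebraic multiplicity 2; rank(L − 5I) = 2, so geometric multiplicity = 1.
Geometric multiplicity < algebraic multiplicity, so L is not diagonalizable.

No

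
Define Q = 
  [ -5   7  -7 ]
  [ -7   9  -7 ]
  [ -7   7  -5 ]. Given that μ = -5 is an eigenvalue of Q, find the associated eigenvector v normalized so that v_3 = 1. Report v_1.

1

Q + 5I = [[0, 7, -7], [-7, 14, -7], [-7, 7, 0]].
Solving (Q + 5I)v = 0 gives the eigenspace spanned by (1, 1, 1).
With v_3 = 1, v = (1, 1, 1), so v_1 = 1.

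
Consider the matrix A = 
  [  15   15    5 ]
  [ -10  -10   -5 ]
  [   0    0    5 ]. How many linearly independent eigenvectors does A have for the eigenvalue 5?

A − 5I = [[10, 15, 5], [-10, -15, -5], [0, 0, 0]].
This matrix has rank 1, so its null space has dimension 3 − 1 = 2.

2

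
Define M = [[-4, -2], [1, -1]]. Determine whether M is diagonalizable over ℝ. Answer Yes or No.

Yes

Characteristic polynomial: p(s) = s^2 + 5s + 6 = (s + 2)(s + 3).
All 2 eigenvalues are distinct, so M is diagonalizable.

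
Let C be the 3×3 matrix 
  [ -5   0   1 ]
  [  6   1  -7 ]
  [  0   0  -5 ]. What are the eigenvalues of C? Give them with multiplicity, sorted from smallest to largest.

-5, -5, 1

Characteristic polynomial: p(t) = t^3 + 9t^2 + 15t - 25 = (t - 1)(t + 5)^2.
Roots (with multiplicity): -5, -5, 1.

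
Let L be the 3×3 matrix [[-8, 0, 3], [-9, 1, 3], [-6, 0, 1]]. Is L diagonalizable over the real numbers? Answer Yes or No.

Characteristic polynomial: p(λ) = λ^3 + 6λ^2 + 3λ - 10 = (λ - 1)(λ + 2)(λ + 5).
All 3 eigenvalues are distinct, so L is diagonalizable.

Yes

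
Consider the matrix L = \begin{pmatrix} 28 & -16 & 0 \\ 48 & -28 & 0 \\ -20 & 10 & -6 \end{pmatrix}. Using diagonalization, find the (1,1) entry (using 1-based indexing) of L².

Characteristic polynomial: s^3 + 6s^2 - 16s - 96 = (s - 4)(s + 4)(s + 6), so the eigenvalues are -6, -4, 4.
s=-4: eigenvector (1, 2, 0).
s=4: eigenvector (-2, -3, 1).
s=-6: eigenvector (0, 0, 1).
P = [[1, -2, 0], [2, -3, 0], [0, 1, 1]], D = diag(-4, 4, -6), P⁻¹ = [[-3, 2, 0], [-2, 1, 0], [2, -1, 1]].
L² = P·diag(16, 16, 36)·P⁻¹ = [[16, 0, 0], [0, 16, 0], [40, -20, 36]].
The requested entry is 16.

16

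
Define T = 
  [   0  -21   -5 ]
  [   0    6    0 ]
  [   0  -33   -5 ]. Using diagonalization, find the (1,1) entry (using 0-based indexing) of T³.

Characteristic polynomial: s^3 - s^2 - 30s = s(s - 6)(s + 5), so the eigenvalues are -5, 0, 6.
s=-5: eigenvector (1, 0, 1).
s=6: eigenvector (-1, 1, -3).
s=0: eigenvector (1, 0, 0).
P = [[1, -1, 1], [0, 1, 0], [1, -3, 0]], D = diag(-5, 6, 0), P⁻¹ = [[0, 3, 1], [0, 1, 0], [1, -2, -1]].
T³ = P·diag(-125, 216, 0)·P⁻¹ = [[0, -591, -125], [0, 216, 0], [0, -1023, -125]].
The requested entry is 216.

216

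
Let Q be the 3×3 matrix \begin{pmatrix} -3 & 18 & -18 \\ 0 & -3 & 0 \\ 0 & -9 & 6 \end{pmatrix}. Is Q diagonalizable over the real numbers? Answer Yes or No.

Characteristic polynomial: p(λ) = λ^3 - 27λ - 54 = (λ - 6)(λ + 3)^2.
λ = -3 has algebraic multiplicity 2; rank(Q + 3I) = 1, so geometric multiplicity = 2.
Every eigenvalue has geometric = algebraic multiplicity, so Q is diagonalizable.

Yes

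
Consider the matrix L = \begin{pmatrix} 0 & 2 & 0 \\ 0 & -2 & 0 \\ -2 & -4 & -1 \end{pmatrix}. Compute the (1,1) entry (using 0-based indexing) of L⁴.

16

Characteristic polynomial: t^3 + 3t^2 + 2t = t(t + 1)(t + 2), so the eigenvalues are -2, -1, 0.
t=0: eigenvector (1, 0, -2).
t=-2: eigenvector (-1, 1, 2).
t=-1: eigenvector (0, 0, 1).
P = [[1, -1, 0], [0, 1, 0], [-2, 2, 1]], D = diag(0, -2, -1), P⁻¹ = [[1, 1, 0], [0, 1, 0], [2, 0, 1]].
L⁴ = P·diag(0, 16, 1)·P⁻¹ = [[0, -16, 0], [0, 16, 0], [2, 32, 1]].
The requested entry is 16.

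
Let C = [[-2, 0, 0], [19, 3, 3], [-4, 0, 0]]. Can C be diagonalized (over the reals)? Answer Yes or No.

Characteristic polynomial: p(μ) = μ^3 - μ^2 - 6μ = μ(μ - 3)(μ + 2).
All 3 eigenvalues are distinct, so C is diagonalizable.

Yes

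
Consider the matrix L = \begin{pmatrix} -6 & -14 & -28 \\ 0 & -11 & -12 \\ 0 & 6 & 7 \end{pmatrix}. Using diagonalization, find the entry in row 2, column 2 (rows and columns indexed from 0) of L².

Characteristic polynomial: λ^3 + 10λ^2 + 19λ - 30 = (λ - 1)(λ + 5)(λ + 6), so the eigenvalues are -6, -5, 1.
λ=-6: eigenvector (1, 0, 0).
λ=1: eigenvector (-2, -1, 1).
λ=-5: eigenvector (0, 2, -1).
P = [[1, -2, 0], [0, -1, 2], [0, 1, -1]], D = diag(-6, 1, -5), P⁻¹ = [[1, 2, 4], [0, 1, 2], [0, 1, 1]].
L² = P·diag(36, 1, 25)·P⁻¹ = [[36, 70, 140], [0, 49, 48], [0, -24, -23]].
The requested entry is -23.

-23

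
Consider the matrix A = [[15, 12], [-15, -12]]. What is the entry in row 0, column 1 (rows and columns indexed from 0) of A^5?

Characteristic polynomial: t^2 - 3t = t(t - 3), so the eigenvalues are 0, 3.
t=3: eigenvector (-1, 1).
t=0: eigenvector (-4, 5).
P = [[-1, -4], [1, 5]], D = diag(3, 0), P⁻¹ = [[-5, -4], [1, 1]].
A⁵ = P·diag(243, 0)·P⁻¹ = [[1215, 972], [-1215, -972]].
The requested entry is 972.

972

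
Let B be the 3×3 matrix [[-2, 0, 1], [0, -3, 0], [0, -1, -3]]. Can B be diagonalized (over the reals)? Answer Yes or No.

No

Characteristic polynomial: p(r) = r^3 + 8r^2 + 21r + 18 = (r + 2)(r + 3)^2.
r = -3 has algebraic multiplicity 2; rank(B + 3I) = 2, so geometric multiplicity = 1.
Geometric multiplicity < algebraic multiplicity, so B is not diagonalizable.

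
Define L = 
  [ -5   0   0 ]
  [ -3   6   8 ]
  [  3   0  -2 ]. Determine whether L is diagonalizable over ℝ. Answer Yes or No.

Yes

Characteristic polynomial: p(μ) = μ^3 + μ^2 - 32μ - 60 = (μ - 6)(μ + 2)(μ + 5).
All 3 eigenvalues are distinct, so L is diagonalizable.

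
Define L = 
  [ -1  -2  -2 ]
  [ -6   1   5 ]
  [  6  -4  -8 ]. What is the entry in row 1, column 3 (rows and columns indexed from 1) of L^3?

-26

Characteristic polynomial: t^3 + 8t^2 + 19t + 12 = (t + 1)(t + 3)(t + 4), so the eigenvalues are -4, -3, -1.
t=-1: eigenvector (1, -2, 2).
t=-3: eigenvector (1, -1, 2).
t=-4: eigenvector (0, -1, 1).
P = [[1, 1, 0], [-2, -1, -1], [2, 2, 1]], D = diag(-1, -3, -4), P⁻¹ = [[1, -1, -1], [0, 1, 1], [-2, 0, 1]].
L³ = P·diag(-1, -27, -64)·P⁻¹ = [[-1, -26, -26], [-126, 25, 89], [126, -52, -116]].
The requested entry is -26.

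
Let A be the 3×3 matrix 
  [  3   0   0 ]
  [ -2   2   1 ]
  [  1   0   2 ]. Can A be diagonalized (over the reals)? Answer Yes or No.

No

Characteristic polynomial: p(r) = r^3 - 7r^2 + 16r - 12 = (r - 3)(r - 2)^2.
r = 2 has algebraic multiplicity 2; rank(A − 2I) = 2, so geometric multiplicity = 1.
Geometric multiplicity < algebraic multiplicity, so A is not diagonalizable.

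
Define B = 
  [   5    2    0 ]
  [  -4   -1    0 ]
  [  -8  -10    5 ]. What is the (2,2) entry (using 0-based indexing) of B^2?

Characteristic polynomial: λ^3 - 9λ^2 + 23λ - 15 = (λ - 5)(λ - 3)(λ - 1), so the eigenvalues are 1, 3, 5.
λ=1: eigenvector (-1, 2, 3).
λ=3: eigenvector (-1, 1, 1).
λ=5: eigenvector (0, 0, 1).
P = [[-1, -1, 0], [2, 1, 0], [3, 1, 1]], D = diag(1, 3, 5), P⁻¹ = [[1, 1, 0], [-2, -1, 0], [-1, -2, 1]].
B² = P·diag(1, 9, 25)·P⁻¹ = [[17, 8, 0], [-16, -7, 0], [-40, -56, 25]].
The requested entry is 25.

25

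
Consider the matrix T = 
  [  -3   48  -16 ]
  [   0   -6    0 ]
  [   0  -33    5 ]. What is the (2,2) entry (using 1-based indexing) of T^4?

1296

Characteristic polynomial: μ^3 + 4μ^2 - 27μ - 90 = (μ - 5)(μ + 3)(μ + 6), so the eigenvalues are -6, -3, 5.
μ=-3: eigenvector (1, 0, 0).
μ=-6: eigenvector (0, 1, 3).
μ=5: eigenvector (-2, 0, 1).
P = [[1, 0, -2], [0, 1, 0], [0, 3, 1]], D = diag(-3, -6, 5), P⁻¹ = [[1, -6, 2], [0, 1, 0], [0, -3, 1]].
T⁴ = P·diag(81, 1296, 625)·P⁻¹ = [[81, 3264, -1088], [0, 1296, 0], [0, 2013, 625]].
The requested entry is 1296.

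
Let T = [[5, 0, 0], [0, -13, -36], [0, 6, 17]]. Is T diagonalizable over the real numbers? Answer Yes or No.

Yes

Characteristic polynomial: p(λ) = λ^3 - 9λ^2 + 15λ + 25 = (λ - 5)^2(λ + 1).
λ = 5 has algebraic multiplicity 2; rank(T − 5I) = 1, so geometric multiplicity = 2.
Every eigenvalue has geometric = algebraic multiplicity, so T is diagonalizable.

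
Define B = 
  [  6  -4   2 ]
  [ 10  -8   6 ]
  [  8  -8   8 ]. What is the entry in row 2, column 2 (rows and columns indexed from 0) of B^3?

Characteristic polynomial: λ^3 - 6λ^2 + 8λ = λ(λ - 4)(λ - 2), so the eigenvalues are 0, 2, 4.
λ=0: eigenvector (1, 2, 1).
λ=2: eigenvector (1, 1, 0).
λ=4: eigenvector (0, 1, 2).
P = [[1, 1, 0], [2, 1, 1], [1, 0, 2]], D = diag(0, 2, 4), P⁻¹ = [[-2, 2, -1], [3, -2, 1], [1, -1, 1]].
B³ = P·diag(0, 8, 64)·P⁻¹ = [[24, -16, 8], [88, -80, 72], [128, -128, 128]].
The requested entry is 128.

128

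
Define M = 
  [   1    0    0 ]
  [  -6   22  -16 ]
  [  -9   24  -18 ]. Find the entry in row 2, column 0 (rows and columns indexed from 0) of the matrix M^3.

-27

Characteristic polynomial: λ^3 - 5λ^2 - 8λ + 12 = (λ - 6)(λ - 1)(λ + 2), so the eigenvalues are -2, 1, 6.
λ=1: eigenvector (1, -2, -3).
λ=6: eigenvector (0, -1, -1).
λ=-2: eigenvector (0, -2, -3).
P = [[1, 0, 0], [-2, -1, -2], [-3, -1, -3]], D = diag(1, 6, -2), P⁻¹ = [[1, 0, 0], [0, -3, 2], [-1, 1, -1]].
M³ = P·diag(1, 216, -8)·P⁻¹ = [[1, 0, 0], [-18, 664, -448], [-27, 672, -456]].
The requested entry is -27.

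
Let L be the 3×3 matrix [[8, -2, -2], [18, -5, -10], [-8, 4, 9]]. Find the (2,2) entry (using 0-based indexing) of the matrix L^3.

Characteristic polynomial: t^3 - 12t^2 + 47t - 60 = (t - 5)(t - 4)(t - 3), so the eigenvalues are 3, 4, 5.
t=4: eigenvector (1, 2, 0).
t=3: eigenvector (2, 7, -2).
t=5: eigenvector (0, -1, 1).
P = [[1, 2, 0], [2, 7, -1], [0, -2, 1]], D = diag(4, 3, 5), P⁻¹ = [[5, -2, -2], [-2, 1, 1], [-4, 2, 3]].
L³ = P·diag(64, 27, 125)·P⁻¹ = [[212, -74, -74], [762, -317, -442], [-392, 196, 321]].
The requested entry is 321.

321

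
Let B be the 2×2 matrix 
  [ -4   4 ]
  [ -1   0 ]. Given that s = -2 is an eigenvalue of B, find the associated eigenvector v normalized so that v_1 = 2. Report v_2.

B + 2I = [[-2, 4], [-1, 2]].
Solving (B + 2I)v = 0 gives the eigenspace spanned by (2, 1).
With v_1 = 2, v = (2, 1), so v_2 = 1.

1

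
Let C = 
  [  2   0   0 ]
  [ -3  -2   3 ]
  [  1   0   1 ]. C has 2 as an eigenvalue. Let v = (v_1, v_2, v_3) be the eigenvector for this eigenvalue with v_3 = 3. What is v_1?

3

C − 2I = [[0, 0, 0], [-3, -4, 3], [1, 0, -1]].
Solving (C − 2I)v = 0 gives the eigenspace spanned by (3, 0, 3).
With v_3 = 3, v = (3, 0, 3), so v_1 = 3.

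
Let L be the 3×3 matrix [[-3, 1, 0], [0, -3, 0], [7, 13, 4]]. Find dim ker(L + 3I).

L + 3I = [[0, 1, 0], [0, 0, 0], [7, 13, 7]].
This matrix has rank 2, so its null space has dimension 3 − 2 = 1.

1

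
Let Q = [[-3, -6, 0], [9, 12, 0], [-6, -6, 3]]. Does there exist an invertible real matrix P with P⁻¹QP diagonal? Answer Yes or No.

Yes

Characteristic polynomial: p(r) = r^3 - 12r^2 + 45r - 54 = (r - 6)(r - 3)^2.
r = 3 has algebraic multiplicity 2; rank(Q − 3I) = 1, so geometric multiplicity = 2.
Every eigenvalue has geometric = algebraic multiplicity, so Q is diagonalizable.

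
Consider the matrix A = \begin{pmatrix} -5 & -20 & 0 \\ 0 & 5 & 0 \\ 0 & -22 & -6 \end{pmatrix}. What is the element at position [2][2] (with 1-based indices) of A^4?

Characteristic polynomial: λ^3 + 6λ^2 - 25λ - 150 = (λ - 5)(λ + 5)(λ + 6), so the eigenvalues are -6, -5, 5.
λ=-5: eigenvector (1, 0, 0).
λ=5: eigenvector (-2, 1, -2).
λ=-6: eigenvector (0, 0, 1).
P = [[1, -2, 0], [0, 1, 0], [0, -2, 1]], D = diag(-5, 5, -6), P⁻¹ = [[1, 2, 0], [0, 1, 0], [0, 2, 1]].
A⁴ = P·diag(625, 625, 1296)·P⁻¹ = [[625, 0, 0], [0, 625, 0], [0, 1342, 1296]].
The requested entry is 625.

625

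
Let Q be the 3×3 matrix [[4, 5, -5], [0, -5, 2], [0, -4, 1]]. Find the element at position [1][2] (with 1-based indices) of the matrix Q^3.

Characteristic polynomial: t^3 - 13t - 12 = (t - 4)(t + 1)(t + 3), so the eigenvalues are -3, -1, 4.
t=4: eigenvector (1, 0, 0).
t=-1: eigenvector (-1, -1, -2).
t=-3: eigenvector (0, 1, 1).
P = [[1, -1, 0], [0, -1, 1], [0, -2, 1]], D = diag(4, -1, -3), P⁻¹ = [[1, 1, -1], [0, 1, -1], [0, 2, -1]].
Q³ = P·diag(64, -1, -27)·P⁻¹ = [[64, 65, -65], [0, -53, 26], [0, -52, 25]].
The requested entry is 65.

65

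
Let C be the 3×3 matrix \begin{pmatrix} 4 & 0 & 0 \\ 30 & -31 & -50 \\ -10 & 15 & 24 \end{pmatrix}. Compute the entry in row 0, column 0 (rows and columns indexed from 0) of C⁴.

Characteristic polynomial: μ^3 + 3μ^2 - 22μ - 24 = (μ - 4)(μ + 1)(μ + 6), so the eigenvalues are -6, -1, 4.
μ=4: eigenvector (1, -2, 2).
μ=-1: eigenvector (0, 5, -3).
μ=-6: eigenvector (0, 2, -1).
P = [[1, 0, 0], [-2, 5, 2], [2, -3, -1]], D = diag(4, -1, -6), P⁻¹ = [[1, 0, 0], [2, -1, -2], [-4, 3, 5]].
C⁴ = P·diag(256, 1, 1296)·P⁻¹ = [[256, 0, 0], [-10870, 7771, 12950], [5690, -3885, -6474]].
The requested entry is 256.

256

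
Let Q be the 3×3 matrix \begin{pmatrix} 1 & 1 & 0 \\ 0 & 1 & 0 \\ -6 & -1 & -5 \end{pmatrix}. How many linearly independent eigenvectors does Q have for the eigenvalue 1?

1

Q − 1I = [[0, 1, 0], [0, 0, 0], [-6, -1, -6]].
This matrix has rank 2, so its null space has dimension 3 − 2 = 1.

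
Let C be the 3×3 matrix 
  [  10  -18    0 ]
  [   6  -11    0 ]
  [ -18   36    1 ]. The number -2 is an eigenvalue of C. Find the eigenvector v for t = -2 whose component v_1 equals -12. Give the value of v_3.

C + 2I = [[12, -18, 0], [6, -9, 0], [-18, 36, 3]].
Solving (C + 2I)v = 0 gives the eigenspace spanned by (-12, -8, 24).
With v_1 = -12, v = (-12, -8, 24), so v_3 = 24.

24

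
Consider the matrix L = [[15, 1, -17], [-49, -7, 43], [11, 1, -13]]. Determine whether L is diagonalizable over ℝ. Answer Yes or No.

Characteristic polynomial: p(μ) = μ^3 + 5μ^2 - 16μ - 80 = (μ - 4)(μ + 4)(μ + 5).
All 3 eigenvalues are distinct, so L is diagonalizable.

Yes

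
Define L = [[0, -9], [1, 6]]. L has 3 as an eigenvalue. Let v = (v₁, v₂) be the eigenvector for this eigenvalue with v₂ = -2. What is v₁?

L − 3I = [[-3, -9], [1, 3]].
Solving (L − 3I)v = 0 gives the eigenspace spanned by (6, -2).
With v₂ = -2, v = (6, -2), so v₁ = 6.

6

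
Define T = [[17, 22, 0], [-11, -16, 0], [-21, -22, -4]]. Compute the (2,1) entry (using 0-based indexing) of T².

-22

Characteristic polynomial: s^3 + 3s^2 - 34s - 120 = (s - 6)(s + 4)(s + 5), so the eigenvalues are -5, -4, 6.
s=-5: eigenvector (1, -1, -1).
s=6: eigenvector (2, -1, -2).
s=-4: eigenvector (0, 0, 1).
P = [[1, 2, 0], [-1, -1, 0], [-1, -2, 1]], D = diag(-5, 6, -4), P⁻¹ = [[-1, -2, 0], [1, 1, 0], [1, 0, 1]].
T² = P·diag(25, 36, 16)·P⁻¹ = [[47, 22, 0], [-11, 14, 0], [-31, -22, 16]].
The requested entry is -22.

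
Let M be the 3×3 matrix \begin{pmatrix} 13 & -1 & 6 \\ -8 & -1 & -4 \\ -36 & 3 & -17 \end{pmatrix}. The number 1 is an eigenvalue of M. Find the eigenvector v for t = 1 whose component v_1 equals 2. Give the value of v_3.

-4

M − 1I = [[12, -1, 6], [-8, -2, -4], [-36, 3, -18]].
Solving (M − 1I)v = 0 gives the eigenspace spanned by (2, 0, -4).
With v_1 = 2, v = (2, 0, -4), so v_3 = -4.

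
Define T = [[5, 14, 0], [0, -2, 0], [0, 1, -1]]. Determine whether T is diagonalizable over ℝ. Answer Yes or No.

Characteristic polynomial: p(s) = s^3 - 2s^2 - 13s - 10 = (s - 5)(s + 1)(s + 2).
All 3 eigenvalues are distinct, so T is diagonalizable.

Yes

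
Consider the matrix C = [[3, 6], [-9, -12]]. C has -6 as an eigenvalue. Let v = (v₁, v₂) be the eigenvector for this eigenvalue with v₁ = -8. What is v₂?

C + 6I = [[9, 6], [-9, -6]].
Solving (C + 6I)v = 0 gives the eigenspace spanned by (-8, 12).
With v₁ = -8, v = (-8, 12), so v₂ = 12.

12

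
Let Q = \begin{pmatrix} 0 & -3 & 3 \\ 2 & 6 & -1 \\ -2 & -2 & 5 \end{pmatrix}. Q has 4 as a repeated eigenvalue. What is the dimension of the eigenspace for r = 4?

1

Q − 4I = [[-4, -3, 3], [2, 2, -1], [-2, -2, 1]].
This matrix has rank 2, so its null space has dimension 3 − 2 = 1.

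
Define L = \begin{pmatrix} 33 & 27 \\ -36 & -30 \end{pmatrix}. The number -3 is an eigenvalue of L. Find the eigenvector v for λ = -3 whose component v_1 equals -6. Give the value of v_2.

L + 3I = [[36, 27], [-36, -27]].
Solving (L + 3I)v = 0 gives the eigenspace spanned by (-6, 8).
With v_1 = -6, v = (-6, 8), so v_2 = 8.

8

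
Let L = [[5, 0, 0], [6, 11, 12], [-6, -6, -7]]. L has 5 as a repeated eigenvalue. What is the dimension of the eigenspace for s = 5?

2

L − 5I = [[0, 0, 0], [6, 6, 12], [-6, -6, -12]].
This matrix has rank 1, so its null space has dimension 3 − 1 = 2.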